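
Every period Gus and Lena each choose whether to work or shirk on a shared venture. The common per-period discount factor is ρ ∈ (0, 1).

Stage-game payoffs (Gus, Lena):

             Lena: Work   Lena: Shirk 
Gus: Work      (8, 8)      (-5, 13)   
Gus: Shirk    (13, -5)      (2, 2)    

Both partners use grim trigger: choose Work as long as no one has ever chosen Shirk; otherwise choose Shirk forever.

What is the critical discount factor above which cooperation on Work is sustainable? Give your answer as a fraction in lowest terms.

5/11

Cooperation forever yields 8 each period: 8/(1−ρ).
Deviating yields 13 once, then 2 forever: 13 + 2ρ/(1−ρ).
No profitable deviation requires 8/(1−ρ) ≥ 13 + 2ρ/(1−ρ).
Multiplying by (1−ρ): 8 ≥ 13(1−ρ) + 2ρ = 13 − 11ρ.
So 11ρ ≥ 5, i.e. ρ ≥ 5/11.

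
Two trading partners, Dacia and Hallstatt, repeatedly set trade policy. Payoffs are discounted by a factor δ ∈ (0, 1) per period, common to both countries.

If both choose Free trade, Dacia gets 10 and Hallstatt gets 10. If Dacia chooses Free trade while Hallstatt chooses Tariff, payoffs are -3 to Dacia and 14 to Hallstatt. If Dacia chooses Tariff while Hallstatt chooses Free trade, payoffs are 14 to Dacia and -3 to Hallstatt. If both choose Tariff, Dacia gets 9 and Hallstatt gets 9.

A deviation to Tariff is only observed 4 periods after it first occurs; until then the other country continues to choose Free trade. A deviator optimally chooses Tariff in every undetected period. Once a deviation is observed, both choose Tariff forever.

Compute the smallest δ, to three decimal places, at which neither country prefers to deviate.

A deviator earns 14 for 4 periods, then 9 forever; cooperating earns 10 forever. Multiplying the IC by (1−δ):
10 ≥ 14(1−δ^4) + 9δ^4, so 5·δ^4 ≥ 4 and δ^4 ≥ 4/5.
δ ≥ (4/5)^(1/4) ≈ 0.946.

0.946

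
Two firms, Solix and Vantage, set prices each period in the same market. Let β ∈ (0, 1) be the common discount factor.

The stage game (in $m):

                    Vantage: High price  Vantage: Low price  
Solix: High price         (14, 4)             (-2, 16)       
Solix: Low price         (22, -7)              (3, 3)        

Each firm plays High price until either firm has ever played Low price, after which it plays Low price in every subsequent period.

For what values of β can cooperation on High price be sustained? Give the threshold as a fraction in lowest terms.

12/13

Solix's threshold: (22−14)/(22−3) = 8/19.
Vantage's threshold: (16−4)/(16−3) = 12/13.
8/19 < 12/13, so Vantage binds and β* = 12/13.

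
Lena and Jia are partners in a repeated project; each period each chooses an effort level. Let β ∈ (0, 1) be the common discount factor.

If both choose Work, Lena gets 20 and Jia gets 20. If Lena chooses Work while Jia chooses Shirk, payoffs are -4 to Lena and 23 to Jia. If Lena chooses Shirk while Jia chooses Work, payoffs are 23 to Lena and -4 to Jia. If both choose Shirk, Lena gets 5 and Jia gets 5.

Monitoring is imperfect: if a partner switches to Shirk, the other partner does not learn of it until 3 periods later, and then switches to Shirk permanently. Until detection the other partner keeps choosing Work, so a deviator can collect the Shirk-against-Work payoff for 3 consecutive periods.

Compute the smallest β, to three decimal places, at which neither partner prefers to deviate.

0.550

The best deviation is to choose Shirk for all 3 undetected periods, earning 23 each, then 5 forever once detected.
Deviation value: 23(1−β^3)/(1−β) + 5β^3/(1−β); cooperation value: 20/(1−β).
IC: 20 ≥ 23(1−β^3) + 5β^3 = 23 − 18β^3.
So β^3 ≥ 3/18 = 1/6, giving β ≥ (1/6)^(1/3) ≈ 0.550.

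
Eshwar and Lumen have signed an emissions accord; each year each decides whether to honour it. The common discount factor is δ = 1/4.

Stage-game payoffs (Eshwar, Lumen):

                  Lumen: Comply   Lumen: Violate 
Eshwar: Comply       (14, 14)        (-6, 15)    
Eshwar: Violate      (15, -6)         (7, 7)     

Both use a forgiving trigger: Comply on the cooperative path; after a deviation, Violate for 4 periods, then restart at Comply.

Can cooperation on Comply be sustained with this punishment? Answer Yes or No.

Comparing payoff streams over the 5 periods until play realigns: cooperate → 14(1+δ+…+δ^4); deviate → 15 + 7(δ+…+δ^4).
Cooperation is sustained iff (14−7)(δ+…+δ^4) ≥ 15−14.
δ+…+δ^4 = 1/4·(1−(1/4)^4)/(1−1/4) = 0.3320, and (15−14)/(14−7) = 0.1429.
0.3320 ≥ 0.1429, so cooperation is sustainable.

Yes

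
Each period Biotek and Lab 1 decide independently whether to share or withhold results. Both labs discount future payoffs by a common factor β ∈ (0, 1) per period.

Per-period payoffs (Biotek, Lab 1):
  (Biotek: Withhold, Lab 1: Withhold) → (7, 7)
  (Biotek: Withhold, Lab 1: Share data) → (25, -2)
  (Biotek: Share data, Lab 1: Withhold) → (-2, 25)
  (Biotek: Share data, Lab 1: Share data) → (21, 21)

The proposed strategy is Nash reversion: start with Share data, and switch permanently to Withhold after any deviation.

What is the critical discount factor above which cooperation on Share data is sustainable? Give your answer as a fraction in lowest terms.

Cooperation forever yields 21 each period: 21/(1−β).
Deviating yields 25 once, then 7 forever: 25 + 7β/(1−β).
No profitable deviation requires 21/(1−β) ≥ 25 + 7β/(1−β).
Multiplying by (1−β): 21 ≥ 25(1−β) + 7β = 25 − 18β.
So 18β ≥ 4, i.e. β ≥ 4/18 = 2/9.

2/9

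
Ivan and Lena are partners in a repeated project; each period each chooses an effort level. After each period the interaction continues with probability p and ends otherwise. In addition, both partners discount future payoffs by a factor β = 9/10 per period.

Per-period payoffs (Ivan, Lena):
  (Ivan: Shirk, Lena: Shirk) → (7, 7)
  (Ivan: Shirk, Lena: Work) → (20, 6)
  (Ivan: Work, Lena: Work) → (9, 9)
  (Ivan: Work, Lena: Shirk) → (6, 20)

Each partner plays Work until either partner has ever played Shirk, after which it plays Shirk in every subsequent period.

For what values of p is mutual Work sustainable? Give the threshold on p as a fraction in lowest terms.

110/117

With continuation probability p and discount β, the effective per-period discount factor is βp.
Grim-trigger IC: βp ≥ (20−9)/(20−7) = 11/13.
So p ≥ (11/13)/(9/10) = 110/117.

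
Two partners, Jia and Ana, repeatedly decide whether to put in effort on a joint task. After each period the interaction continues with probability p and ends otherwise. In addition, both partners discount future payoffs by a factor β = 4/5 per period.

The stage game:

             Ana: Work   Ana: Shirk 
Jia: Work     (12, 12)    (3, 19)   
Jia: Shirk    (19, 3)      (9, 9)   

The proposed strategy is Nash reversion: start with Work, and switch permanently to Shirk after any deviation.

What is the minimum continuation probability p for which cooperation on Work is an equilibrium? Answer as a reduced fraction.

7/8

Expected continuation weight on next period's payoff is β·p = 4/5·p, which plays the role of the discount factor.
Cooperation requires 4/5·p ≥ (19−12)/(19−9) = 7/10, hence p ≥ 7/8.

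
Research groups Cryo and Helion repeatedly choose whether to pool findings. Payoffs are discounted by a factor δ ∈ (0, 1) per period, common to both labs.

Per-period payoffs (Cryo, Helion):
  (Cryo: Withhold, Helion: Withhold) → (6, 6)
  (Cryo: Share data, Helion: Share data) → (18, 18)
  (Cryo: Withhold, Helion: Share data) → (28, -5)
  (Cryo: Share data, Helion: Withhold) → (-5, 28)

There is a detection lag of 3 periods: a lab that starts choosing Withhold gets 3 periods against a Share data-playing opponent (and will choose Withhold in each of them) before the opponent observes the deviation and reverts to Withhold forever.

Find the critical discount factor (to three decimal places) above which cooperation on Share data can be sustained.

0.769

A deviator earns 28 for 3 periods, then 6 forever; cooperating earns 18 forever. Multiplying the IC by (1−δ):
18 ≥ 28(1−δ^3) + 6δ^3, so 22·δ^3 ≥ 10 and δ^3 ≥ 5/11.
δ ≥ (5/11)^(1/3) ≈ 0.769.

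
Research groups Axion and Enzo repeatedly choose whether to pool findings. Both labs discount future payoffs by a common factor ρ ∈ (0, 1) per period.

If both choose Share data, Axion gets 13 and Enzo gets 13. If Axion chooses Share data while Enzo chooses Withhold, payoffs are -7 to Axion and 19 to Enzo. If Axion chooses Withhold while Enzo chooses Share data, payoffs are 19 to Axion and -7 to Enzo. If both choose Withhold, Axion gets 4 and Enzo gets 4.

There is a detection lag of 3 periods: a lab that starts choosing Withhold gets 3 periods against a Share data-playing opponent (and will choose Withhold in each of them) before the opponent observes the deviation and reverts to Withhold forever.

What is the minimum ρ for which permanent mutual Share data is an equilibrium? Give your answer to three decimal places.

Deviating for the 3 undetected periods gains 19−13 = 6 per period over cooperation, then loses 13−4 = 9 per period forever once punishment starts.
Gain: 6(1 + ρ + … + ρ^2); loss: 9·ρ^3/(1−ρ).
No profitable deviation ⇔ 6(1−ρ^3) ≤ 9·ρ^3, i.e. ρ^3 ≥ 6/(6+9) = 2/5.
Hence ρ ≥ (2/5)^(1/3) ≈ 0.737.

0.737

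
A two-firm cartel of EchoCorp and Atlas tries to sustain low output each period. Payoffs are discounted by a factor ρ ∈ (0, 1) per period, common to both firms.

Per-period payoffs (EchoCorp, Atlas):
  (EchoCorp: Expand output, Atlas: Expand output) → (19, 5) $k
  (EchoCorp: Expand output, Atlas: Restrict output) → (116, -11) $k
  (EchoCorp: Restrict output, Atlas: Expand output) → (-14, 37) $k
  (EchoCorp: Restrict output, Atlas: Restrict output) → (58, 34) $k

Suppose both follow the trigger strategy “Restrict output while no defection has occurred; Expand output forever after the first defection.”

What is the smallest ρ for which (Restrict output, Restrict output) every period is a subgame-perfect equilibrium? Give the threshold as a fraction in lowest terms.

EchoCorp: cooperation gives 58 each period; deviation gives 116 once then 19 forever.
  58/(1−ρ) ≥ 116 + 19ρ/(1−ρ) ⇒ ρ ≥ 58/97.
Atlas: cooperation gives 34 each period; deviation gives 37 once then 5 forever.
  ρ ≥ 3/32.
Both must hold, so the binding constraint is EchoCorp's: ρ ≥ 58/97.

58/97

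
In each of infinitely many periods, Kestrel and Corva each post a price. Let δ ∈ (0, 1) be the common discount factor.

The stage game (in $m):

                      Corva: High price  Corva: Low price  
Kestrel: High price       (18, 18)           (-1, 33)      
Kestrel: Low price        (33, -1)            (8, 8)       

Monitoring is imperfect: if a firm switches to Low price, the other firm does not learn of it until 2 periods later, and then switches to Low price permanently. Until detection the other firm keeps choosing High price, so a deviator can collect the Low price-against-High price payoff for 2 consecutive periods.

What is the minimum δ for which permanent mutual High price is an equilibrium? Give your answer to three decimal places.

The best deviation is to choose Low price for all 2 undetected periods, earning 33 each, then 8 forever once detected.
Deviation value: 33(1−δ^2)/(1−δ) + 8δ^2/(1−δ); cooperation value: 18/(1−δ).
IC: 18 ≥ 33(1−δ^2) + 8δ^2 = 33 − 25δ^2.
So δ^2 ≥ 15/25 = 3/5, giving δ ≥ (3/5)^(1/2) ≈ 0.775.

0.775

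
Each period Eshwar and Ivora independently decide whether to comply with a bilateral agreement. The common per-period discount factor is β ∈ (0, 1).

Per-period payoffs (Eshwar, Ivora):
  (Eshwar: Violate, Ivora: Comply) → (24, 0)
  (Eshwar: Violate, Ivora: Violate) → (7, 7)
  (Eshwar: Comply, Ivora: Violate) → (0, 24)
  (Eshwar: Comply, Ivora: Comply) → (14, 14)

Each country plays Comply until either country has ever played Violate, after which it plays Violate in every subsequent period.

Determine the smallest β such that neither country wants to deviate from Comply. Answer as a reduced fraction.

One-period gain from deviating is 24 − 14 = 10. The loss is 14 − 7 = 7 in every subsequent period, with present value 7·β/(1−β).
Deviation is unprofitable when 7·β/(1−β) ≥ 10, i.e. β/(1−β) ≥ 10/7.
Equivalently β ≥ 10/(10+7) = 10/17.

10/17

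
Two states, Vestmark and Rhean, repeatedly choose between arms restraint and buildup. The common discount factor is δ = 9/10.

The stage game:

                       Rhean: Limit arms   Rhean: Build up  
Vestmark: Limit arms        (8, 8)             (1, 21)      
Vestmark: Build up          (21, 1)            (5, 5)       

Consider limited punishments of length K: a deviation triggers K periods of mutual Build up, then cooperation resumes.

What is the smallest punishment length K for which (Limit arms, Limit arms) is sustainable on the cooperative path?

7

IC: δ(1−δ^K)/(1−δ) ≥ (21−8)/(8−5) = 13/3.
With δ = 9/10: need 1 − δ^K ≥ 13/3·(1−9/10)/(9/10), i.e. δ^K ≤ 0.5185.
Since (9/10)^6 = 0.5314 and (9/10)^7 = 0.4783, the smallest such K is 7.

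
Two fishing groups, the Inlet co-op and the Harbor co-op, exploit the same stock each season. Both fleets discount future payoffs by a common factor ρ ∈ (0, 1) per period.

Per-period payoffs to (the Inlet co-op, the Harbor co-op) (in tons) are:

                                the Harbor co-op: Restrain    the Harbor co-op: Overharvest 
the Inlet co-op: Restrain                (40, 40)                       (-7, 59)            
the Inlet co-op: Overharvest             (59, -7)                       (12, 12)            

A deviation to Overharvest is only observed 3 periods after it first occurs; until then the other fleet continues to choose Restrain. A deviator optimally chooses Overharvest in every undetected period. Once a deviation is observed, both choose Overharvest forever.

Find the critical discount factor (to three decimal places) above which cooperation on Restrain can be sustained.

The best deviation is to choose Overharvest for all 3 undetected periods, earning 59 each, then 12 forever once detected.
Deviation value: 59(1−ρ^3)/(1−ρ) + 12ρ^3/(1−ρ); cooperation value: 40/(1−ρ).
IC: 40 ≥ 59(1−ρ^3) + 12ρ^3 = 59 − 47ρ^3.
So ρ^3 ≥ 19/47, giving ρ ≥ (19/47)^(1/3) ≈ 0.739.

0.739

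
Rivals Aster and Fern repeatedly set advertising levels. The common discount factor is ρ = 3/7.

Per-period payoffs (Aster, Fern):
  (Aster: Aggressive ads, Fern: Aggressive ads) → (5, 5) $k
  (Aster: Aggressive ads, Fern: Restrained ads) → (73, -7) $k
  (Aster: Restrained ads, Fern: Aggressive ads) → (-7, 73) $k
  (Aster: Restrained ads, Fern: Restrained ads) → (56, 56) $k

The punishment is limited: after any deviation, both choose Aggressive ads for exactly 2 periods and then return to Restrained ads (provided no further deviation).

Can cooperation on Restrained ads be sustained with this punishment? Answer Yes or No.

IC: ρ+…+ρ^2 ≥ (73−56)/(56−5) = 1/3.
At ρ = 3/7: partial sum = 0.6122 ≥ 0.3333. Cooperation sustainable.

Yes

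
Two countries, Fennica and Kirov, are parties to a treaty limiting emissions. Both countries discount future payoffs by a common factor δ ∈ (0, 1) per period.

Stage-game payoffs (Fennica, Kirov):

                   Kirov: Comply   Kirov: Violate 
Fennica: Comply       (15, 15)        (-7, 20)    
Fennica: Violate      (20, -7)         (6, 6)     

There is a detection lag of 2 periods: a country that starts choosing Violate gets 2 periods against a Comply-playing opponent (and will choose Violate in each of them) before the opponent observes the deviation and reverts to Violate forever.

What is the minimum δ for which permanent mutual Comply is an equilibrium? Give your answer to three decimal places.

A deviator earns 20 for 2 periods, then 6 forever; cooperating earns 15 forever. Multiplying the IC by (1−δ):
15 ≥ 20(1−δ^2) + 6δ^2, so 14·δ^2 ≥ 5 and δ^2 ≥ 5/14.
δ ≥ (5/14)^(1/2) ≈ 0.598.

0.598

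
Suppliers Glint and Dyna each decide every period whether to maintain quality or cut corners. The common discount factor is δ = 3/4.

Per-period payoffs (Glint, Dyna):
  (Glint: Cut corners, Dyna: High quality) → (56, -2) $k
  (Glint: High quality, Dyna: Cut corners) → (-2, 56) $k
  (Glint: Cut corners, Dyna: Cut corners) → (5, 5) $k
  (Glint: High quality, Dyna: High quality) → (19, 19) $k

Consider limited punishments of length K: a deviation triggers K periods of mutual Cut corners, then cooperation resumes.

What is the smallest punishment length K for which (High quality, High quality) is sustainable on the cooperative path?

Need Σ_{k=1}^{K} δ^k ≥ (56−19)/(19−5) = 2.6429 at δ = 3/4.
At K = 7 the sum is 2.5995 < 2.6429; at K = 8 it is 2.6997 ≥ 2.6429.
So the minimum punishment length is K = 8.

8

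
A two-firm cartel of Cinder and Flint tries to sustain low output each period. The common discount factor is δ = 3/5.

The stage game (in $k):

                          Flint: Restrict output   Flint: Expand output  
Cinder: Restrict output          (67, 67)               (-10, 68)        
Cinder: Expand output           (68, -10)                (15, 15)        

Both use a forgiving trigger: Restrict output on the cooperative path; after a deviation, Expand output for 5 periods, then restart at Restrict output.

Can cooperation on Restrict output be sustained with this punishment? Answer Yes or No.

IC: δ+…+δ^5 ≥ (68−67)/(67−15) = 1/52.
At δ = 3/5: partial sum = 1.3834 ≥ 0.0192. Cooperation sustainable.

Yes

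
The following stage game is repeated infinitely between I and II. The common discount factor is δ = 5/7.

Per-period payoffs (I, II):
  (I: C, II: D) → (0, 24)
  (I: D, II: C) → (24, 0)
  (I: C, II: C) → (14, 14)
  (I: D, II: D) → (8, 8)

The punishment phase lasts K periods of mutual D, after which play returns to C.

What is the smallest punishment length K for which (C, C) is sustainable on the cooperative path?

No profitable deviation requires (14−8)(δ+…+δ^K) ≥ 24−14, i.e. δ+…+δ^K ≥ 5/3 ≈ 1.6667.
With δ = 5/7, the partial sums are K=1: 0.7143, K=2: 1.2245, K=3: 1.5889, K=4: 1.8492.
K = 4 is the first length at which the sum reaches 1.6667.

4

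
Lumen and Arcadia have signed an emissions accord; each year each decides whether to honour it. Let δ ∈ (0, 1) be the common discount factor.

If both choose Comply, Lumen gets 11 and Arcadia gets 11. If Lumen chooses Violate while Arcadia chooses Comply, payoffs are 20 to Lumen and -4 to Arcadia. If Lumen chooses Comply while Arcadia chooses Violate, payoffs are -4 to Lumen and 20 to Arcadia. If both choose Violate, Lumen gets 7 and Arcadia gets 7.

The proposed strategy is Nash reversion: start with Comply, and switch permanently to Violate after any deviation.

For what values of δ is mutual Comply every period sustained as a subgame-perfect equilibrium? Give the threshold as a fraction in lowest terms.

9/13

11/(1−δ) ≥ 20 + 7δ/(1−δ)
11 ≥ 20 − 13δ
δ ≥ 9/13.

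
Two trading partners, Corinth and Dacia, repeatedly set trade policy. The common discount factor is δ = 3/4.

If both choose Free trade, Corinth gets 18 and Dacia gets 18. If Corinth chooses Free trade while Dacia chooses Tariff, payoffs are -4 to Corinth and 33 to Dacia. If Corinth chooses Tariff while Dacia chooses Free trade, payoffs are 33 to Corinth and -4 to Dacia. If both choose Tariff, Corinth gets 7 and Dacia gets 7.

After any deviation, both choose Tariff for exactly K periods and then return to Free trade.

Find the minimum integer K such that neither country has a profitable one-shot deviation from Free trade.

No profitable deviation requires (18−7)(δ+…+δ^K) ≥ 33−18, i.e. δ+…+δ^K ≥ 15/11 ≈ 1.3636.
With δ = 3/4, the partial sums are K=1: 0.7500, K=2: 1.3125, K=3: 1.7344.
K = 3 is the first length at which the sum reaches 1.3636.

3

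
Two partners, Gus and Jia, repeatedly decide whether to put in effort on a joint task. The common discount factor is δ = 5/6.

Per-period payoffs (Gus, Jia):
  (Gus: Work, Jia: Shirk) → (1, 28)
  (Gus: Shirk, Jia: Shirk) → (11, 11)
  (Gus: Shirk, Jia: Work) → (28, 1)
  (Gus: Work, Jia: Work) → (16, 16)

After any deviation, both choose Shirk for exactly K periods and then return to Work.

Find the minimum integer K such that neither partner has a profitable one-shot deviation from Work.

4

IC: δ(1−δ^K)/(1−δ) ≥ (28−16)/(16−11) = 12/5.
With δ = 5/6: need 1 − δ^K ≥ 12/5·(1−5/6)/(5/6), i.e. δ^K ≤ 0.5200.
Since (5/6)^3 = 0.5787 and (5/6)^4 = 0.4823, the smallest such K is 4.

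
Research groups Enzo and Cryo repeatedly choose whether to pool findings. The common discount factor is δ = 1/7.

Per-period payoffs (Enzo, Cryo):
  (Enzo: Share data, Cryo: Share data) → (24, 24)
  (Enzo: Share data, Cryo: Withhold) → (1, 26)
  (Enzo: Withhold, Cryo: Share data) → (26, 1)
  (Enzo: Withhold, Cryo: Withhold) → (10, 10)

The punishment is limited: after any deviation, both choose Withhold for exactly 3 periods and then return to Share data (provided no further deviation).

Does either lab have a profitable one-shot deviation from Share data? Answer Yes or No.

No

IC: δ+…+δ^3 ≥ (26−24)/(24−10) = 1/7.
At δ = 1/7: partial sum = 0.1662 ≥ 0.1429. Cooperation sustainable.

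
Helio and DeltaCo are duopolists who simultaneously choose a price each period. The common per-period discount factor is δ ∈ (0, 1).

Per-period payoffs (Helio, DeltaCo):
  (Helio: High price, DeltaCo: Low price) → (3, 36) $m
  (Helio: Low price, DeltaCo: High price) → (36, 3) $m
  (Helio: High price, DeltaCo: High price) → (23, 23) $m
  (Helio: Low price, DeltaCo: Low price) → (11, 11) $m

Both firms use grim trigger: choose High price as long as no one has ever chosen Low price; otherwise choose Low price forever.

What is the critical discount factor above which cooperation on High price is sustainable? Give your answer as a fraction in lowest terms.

Under grim trigger the critical discount factor is (T−C)/(T−P) with T = 36, C = 23, P = 11.
δ* = (36−23)/(36−11) = 13/25.

13/25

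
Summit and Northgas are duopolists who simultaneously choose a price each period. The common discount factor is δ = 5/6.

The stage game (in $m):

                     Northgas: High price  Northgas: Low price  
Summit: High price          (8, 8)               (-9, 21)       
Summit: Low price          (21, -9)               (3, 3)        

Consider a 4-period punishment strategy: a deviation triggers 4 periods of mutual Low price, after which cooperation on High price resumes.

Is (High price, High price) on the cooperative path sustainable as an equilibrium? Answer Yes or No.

No

IC: δ+…+δ^4 ≥ (21−8)/(8−3) = 13/5.
At δ = 5/6: partial sum = 2.5887 < 2.6000. Cooperation not sustainable.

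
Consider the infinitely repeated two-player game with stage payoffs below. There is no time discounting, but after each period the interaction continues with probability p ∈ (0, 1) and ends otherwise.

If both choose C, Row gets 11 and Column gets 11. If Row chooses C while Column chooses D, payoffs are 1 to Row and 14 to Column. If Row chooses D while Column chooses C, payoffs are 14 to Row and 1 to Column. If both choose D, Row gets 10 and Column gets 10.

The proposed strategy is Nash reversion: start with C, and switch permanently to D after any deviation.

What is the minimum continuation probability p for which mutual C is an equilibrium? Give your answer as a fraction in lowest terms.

3/4

With no time discounting, the continuation probability p plays the role of the discount factor.
Grim-trigger IC: 11/(1−p) ≥ 14 + 10p/(1−p) ⇒ p ≥ (14−11)/(14−10) = 3/4.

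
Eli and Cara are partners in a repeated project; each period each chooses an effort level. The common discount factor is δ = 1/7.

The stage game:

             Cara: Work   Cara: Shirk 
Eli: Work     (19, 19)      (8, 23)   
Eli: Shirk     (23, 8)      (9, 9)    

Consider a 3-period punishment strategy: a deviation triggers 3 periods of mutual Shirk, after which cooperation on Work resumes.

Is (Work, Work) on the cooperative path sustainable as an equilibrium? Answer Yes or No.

A one-shot deviation gives 23 now, then 9 for 3 periods, then back to 19.
Gain from deviating: (23−19) today; loss: (19−9) in each of the next 3 periods.
No-deviation condition: (19−9)(δ+…+δ^3) ≥ 23−19, i.e. δ+…+δ^3 ≥ 2/5.
At δ = 1/7: δ+…+δ^3 = 0.1662 < 0.4000.
So cooperation is not sustainable.

No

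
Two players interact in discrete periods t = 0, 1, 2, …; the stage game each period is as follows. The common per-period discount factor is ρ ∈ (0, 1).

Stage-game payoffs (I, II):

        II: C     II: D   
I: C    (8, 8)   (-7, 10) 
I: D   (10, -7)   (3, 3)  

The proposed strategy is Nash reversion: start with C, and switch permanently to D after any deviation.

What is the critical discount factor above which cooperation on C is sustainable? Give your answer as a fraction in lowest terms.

Cooperation forever yields 8 each period: 8/(1−ρ).
Deviating yields 10 once, then 3 forever: 10 + 3ρ/(1−ρ).
No profitable deviation requires 8/(1−ρ) ≥ 10 + 3ρ/(1−ρ).
Multiplying by (1−ρ): 8 ≥ 10(1−ρ) + 3ρ = 10 − 7ρ.
So 7ρ ≥ 2, i.e. ρ ≥ 2/7.

2/7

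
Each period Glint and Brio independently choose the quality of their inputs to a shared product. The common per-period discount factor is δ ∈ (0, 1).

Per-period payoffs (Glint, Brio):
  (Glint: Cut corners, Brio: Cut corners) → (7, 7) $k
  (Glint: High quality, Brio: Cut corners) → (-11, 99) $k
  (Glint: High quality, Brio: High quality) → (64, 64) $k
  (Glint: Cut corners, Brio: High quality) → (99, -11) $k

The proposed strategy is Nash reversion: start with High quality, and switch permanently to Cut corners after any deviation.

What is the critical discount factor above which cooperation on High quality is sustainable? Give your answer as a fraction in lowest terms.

Cooperation forever yields 64 each period: 64/(1−δ).
Deviating yields 99 once, then 7 forever: 99 + 7δ/(1−δ).
No profitable deviation requires 64/(1−δ) ≥ 99 + 7δ/(1−δ).
Multiplying by (1−δ): 64 ≥ 99(1−δ) + 7δ = 99 − 92δ.
So 92δ ≥ 35, i.e. δ ≥ 35/92.

35/92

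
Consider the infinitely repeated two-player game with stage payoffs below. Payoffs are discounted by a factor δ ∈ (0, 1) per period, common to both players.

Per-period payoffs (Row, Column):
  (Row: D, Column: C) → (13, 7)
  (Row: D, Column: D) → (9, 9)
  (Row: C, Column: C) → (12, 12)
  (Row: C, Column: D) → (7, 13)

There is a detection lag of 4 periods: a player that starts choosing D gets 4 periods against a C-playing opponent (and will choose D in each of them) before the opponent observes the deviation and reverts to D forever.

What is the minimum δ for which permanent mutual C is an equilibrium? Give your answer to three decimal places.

0.707

The best deviation is to choose D for all 4 undetected periods, earning 13 each, then 9 forever once detected.
Deviation value: 13(1−δ^4)/(1−δ) + 9δ^4/(1−δ); cooperation value: 12/(1−δ).
IC: 12 ≥ 13(1−δ^4) + 9δ^4 = 13 − 4δ^4.
So δ^4 ≥ 1/4, giving δ ≥ (1/4)^(1/4) ≈ 0.707.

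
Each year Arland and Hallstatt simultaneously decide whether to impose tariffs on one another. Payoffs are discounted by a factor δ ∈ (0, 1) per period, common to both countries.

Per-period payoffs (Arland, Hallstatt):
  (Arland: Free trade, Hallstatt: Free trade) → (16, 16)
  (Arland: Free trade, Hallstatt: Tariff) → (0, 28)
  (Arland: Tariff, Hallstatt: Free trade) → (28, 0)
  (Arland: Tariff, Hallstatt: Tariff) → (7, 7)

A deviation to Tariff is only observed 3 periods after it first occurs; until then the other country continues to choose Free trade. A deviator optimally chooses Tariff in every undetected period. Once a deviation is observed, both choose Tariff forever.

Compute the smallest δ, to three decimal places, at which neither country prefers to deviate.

0.830

A deviator earns 28 for 3 periods, then 7 forever; cooperating earns 16 forever. Multiplying the IC by (1−δ):
16 ≥ 28(1−δ^3) + 7δ^3, so 21·δ^3 ≥ 12 and δ^3 ≥ 4/7.
δ ≥ (4/7)^(1/3) ≈ 0.830.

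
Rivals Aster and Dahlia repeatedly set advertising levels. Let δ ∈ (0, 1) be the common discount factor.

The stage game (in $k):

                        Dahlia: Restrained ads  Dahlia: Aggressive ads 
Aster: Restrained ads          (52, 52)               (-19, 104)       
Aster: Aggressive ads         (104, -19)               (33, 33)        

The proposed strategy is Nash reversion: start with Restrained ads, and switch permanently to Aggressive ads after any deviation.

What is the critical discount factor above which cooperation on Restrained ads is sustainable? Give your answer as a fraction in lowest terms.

52/71

One-period gain from deviating is 104 − 52 = 52. The loss is 52 − 33 = 19 in every subsequent period, with present value 19·δ/(1−δ).
Deviation is unprofitable when 19·δ/(1−δ) ≥ 52, i.e. δ/(1−δ) ≥ 52/19.
Equivalently δ ≥ 52/(52+19) = 52/71.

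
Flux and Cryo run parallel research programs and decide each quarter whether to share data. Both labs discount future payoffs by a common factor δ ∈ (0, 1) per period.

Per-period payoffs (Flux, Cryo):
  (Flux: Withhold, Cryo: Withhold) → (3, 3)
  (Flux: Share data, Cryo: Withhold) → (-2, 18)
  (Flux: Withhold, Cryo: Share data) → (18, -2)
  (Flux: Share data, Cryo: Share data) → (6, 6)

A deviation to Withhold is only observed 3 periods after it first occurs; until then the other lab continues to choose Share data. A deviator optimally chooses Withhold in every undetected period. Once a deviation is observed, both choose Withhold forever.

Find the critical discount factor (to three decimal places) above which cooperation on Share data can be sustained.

The best deviation is to choose Withhold for all 3 undetected periods, earning 18 each, then 3 forever once detected.
Deviation value: 18(1−δ^3)/(1−δ) + 3δ^3/(1−δ); cooperation value: 6/(1−δ).
IC: 6 ≥ 18(1−δ^3) + 3δ^3 = 18 − 15δ^3.
So δ^3 ≥ 12/15 = 4/5, giving δ ≥ (4/5)^(1/3) ≈ 0.928.

0.928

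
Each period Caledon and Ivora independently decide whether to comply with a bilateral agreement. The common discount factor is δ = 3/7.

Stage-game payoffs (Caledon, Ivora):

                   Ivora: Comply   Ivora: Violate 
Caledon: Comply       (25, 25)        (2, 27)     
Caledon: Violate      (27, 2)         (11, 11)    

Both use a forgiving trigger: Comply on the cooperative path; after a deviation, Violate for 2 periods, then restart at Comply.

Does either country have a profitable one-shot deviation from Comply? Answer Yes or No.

No

A one-shot deviation gives 27 now, then 11 for 2 periods, then back to 25.
Gain from deviating: (27−25) today; loss: (25−11) in each of the next 2 periods.
No-deviation condition: (25−11)(δ+…+δ^2) ≥ 27−25, i.e. δ+…+δ^2 ≥ 1/7.
At δ = 3/7: δ+…+δ^2 = 0.6122 ≥ 0.1429.
So cooperation is sustainable.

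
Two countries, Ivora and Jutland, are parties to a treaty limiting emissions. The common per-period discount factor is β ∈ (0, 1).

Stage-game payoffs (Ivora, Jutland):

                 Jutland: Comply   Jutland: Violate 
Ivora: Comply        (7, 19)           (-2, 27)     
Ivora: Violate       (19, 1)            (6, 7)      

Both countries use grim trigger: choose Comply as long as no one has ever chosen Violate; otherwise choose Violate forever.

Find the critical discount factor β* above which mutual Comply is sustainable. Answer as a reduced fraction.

For Ivora: deviation gain 19−7 = 12, per-period punishment loss 7−6 = 1. IC gives β ≥ 12/13.
For Jutland: gain 8, loss 12 per period, so β ≥ 8/20 = 2/5.
The tighter constraint is Ivora's, so cooperation needs β ≥ 12/13.

12/13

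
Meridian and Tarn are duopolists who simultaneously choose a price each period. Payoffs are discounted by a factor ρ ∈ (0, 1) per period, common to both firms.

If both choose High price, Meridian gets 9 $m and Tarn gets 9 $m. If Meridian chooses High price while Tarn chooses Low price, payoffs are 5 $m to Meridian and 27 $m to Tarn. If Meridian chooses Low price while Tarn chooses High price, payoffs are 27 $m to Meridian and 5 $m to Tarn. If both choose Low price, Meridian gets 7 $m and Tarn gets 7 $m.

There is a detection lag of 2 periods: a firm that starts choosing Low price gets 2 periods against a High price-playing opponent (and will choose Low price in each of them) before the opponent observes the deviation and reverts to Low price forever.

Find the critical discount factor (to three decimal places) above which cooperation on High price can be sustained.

The best deviation is to choose Low price for all 2 undetected periods, earning 27 each, then 7 forever once detected.
Deviation value: 27(1−ρ^2)/(1−ρ) + 7ρ^2/(1−ρ); cooperation value: 9/(1−ρ).
IC: 9 ≥ 27(1−ρ^2) + 7ρ^2 = 27 − 20ρ^2.
So ρ^2 ≥ 18/20 = 9/10, giving ρ ≥ (9/10)^(1/2) ≈ 0.949.

0.949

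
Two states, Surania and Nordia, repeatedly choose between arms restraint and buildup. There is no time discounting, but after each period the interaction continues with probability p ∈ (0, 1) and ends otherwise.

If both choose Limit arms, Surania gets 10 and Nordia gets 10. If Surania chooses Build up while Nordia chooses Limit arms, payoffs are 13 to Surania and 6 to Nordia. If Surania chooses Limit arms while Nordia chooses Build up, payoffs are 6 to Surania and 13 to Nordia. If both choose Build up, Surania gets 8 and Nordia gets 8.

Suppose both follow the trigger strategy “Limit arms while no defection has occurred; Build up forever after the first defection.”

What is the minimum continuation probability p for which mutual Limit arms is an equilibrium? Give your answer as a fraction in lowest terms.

3/5

Expected cooperation value is 10 + p·10 + p²·10 + … = 10/(1−p); deviation gives 13 + p·8/(1−p).
10 ≥ 13(1−p) + 8p ⇒ 5p ≥ 3 ⇒ p ≥ 3/5.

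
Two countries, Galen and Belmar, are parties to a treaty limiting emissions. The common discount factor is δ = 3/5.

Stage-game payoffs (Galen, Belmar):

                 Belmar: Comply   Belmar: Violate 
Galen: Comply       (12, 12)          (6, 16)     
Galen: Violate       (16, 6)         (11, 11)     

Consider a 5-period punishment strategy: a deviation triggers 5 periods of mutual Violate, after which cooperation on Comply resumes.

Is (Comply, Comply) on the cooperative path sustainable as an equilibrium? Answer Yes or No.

No

A one-shot deviation gives 16 now, then 11 for 5 periods, then back to 12.
Gain from deviating: (16−12) today; loss: (12−11) in each of the next 5 periods.
No-deviation condition: (12−11)(δ+…+δ^5) ≥ 16−12, i.e. δ+…+δ^5 ≥ 4.
At δ = 3/5: δ+…+δ^5 = 1.3834 < 4.0000.
So cooperation is not sustainable.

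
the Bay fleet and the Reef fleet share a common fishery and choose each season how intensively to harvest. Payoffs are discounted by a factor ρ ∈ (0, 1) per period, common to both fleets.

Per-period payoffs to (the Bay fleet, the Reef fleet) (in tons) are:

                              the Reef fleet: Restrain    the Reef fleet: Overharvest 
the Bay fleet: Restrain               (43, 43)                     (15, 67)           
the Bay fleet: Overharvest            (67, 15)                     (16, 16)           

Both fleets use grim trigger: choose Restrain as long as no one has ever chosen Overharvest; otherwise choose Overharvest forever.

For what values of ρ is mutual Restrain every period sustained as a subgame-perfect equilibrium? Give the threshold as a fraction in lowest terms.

8/17

43/(1−ρ) ≥ 67 + 16ρ/(1−ρ)
43 ≥ 67 − 51ρ
ρ ≥ 24/51 = 8/17.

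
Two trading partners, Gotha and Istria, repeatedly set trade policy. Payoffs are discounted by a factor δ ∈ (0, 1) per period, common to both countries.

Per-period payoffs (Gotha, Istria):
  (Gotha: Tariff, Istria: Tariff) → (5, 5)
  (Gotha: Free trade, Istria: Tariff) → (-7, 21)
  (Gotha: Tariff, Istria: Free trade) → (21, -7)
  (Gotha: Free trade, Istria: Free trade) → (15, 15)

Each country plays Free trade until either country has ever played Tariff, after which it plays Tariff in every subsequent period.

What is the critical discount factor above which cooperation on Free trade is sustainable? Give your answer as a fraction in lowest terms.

3/8

Cooperation forever yields 15 each period: 15/(1−δ).
Deviating yields 21 once, then 5 forever: 21 + 5δ/(1−δ).
No profitable deviation requires 15/(1−δ) ≥ 21 + 5δ/(1−δ).
Multiplying by (1−δ): 15 ≥ 21(1−δ) + 5δ = 21 − 16δ.
So 16δ ≥ 6, i.e. δ ≥ 6/16 = 3/8.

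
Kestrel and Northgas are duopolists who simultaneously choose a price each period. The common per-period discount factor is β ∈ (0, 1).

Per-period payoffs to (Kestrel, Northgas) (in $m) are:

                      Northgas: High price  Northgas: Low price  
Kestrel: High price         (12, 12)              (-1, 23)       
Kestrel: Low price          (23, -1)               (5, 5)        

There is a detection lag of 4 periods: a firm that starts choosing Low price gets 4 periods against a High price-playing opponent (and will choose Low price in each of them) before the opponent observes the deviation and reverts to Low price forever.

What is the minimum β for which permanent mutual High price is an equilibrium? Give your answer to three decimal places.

0.884

The best deviation is to choose Low price for all 4 undetected periods, earning 23 each, then 5 forever once detected.
Deviation value: 23(1−β^4)/(1−β) + 5β^4/(1−β); cooperation value: 12/(1−β).
IC: 12 ≥ 23(1−β^4) + 5β^4 = 23 − 18β^4.
So β^4 ≥ 11/18, giving β ≥ (11/18)^(1/4) ≈ 0.884.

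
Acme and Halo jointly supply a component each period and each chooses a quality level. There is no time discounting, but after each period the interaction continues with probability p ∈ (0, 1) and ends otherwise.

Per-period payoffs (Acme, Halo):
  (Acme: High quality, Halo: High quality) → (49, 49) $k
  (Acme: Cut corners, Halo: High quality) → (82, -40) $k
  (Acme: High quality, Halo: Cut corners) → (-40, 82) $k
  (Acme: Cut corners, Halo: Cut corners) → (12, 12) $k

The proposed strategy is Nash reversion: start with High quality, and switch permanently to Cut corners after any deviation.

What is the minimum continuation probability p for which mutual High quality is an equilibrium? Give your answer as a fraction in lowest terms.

33/70

With no time discounting, the continuation probability p plays the role of the discount factor.
Grim-trigger IC: 49/(1−p) ≥ 82 + 12p/(1−p) ⇒ p ≥ (82−49)/(82−12) = 33/70.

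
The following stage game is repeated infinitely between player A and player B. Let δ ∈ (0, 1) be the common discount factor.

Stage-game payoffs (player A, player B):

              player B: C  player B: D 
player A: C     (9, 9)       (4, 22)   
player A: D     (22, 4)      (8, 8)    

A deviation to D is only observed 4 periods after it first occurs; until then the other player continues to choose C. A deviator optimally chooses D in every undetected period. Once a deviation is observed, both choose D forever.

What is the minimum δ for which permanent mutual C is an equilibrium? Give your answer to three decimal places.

0.982

Deviating for the 4 undetected periods gains 22−9 = 13 per period over cooperation, then loses 9−8 = 1 per period forever once punishment starts.
Gain: 13(1 + δ + … + δ^3); loss: 1·δ^4/(1−δ).
No profitable deviation ⇔ 13(1−δ^4) ≤ 1·δ^4, i.e. δ^4 ≥ 13/(13+1) = 13/14.
Hence δ ≥ (13/14)^(1/4) ≈ 0.982.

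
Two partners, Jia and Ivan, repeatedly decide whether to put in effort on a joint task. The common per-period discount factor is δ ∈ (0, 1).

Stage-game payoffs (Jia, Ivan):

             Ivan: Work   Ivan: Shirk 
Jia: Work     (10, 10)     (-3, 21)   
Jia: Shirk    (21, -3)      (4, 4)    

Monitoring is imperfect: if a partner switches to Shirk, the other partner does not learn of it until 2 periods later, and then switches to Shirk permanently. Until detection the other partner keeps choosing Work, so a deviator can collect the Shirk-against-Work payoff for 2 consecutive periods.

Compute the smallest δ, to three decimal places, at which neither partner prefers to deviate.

0.804

A deviator earns 21 for 2 periods, then 4 forever; cooperating earns 10 forever. Multiplying the IC by (1−δ):
10 ≥ 21(1−δ^2) + 4δ^2, so 17·δ^2 ≥ 11 and δ^2 ≥ 11/17.
δ ≥ (11/17)^(1/2) ≈ 0.804.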